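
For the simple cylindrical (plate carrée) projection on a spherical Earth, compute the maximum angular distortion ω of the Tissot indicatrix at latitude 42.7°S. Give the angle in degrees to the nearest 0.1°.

In the plate carrée (x = Rλ, y = Rφ), meridians are true-scale (h = 1) and parallels are stretched by k = sec φ.
At 42.7°: h = 1.000, k = 1.361; principal scales a = 1.361, b = 1.000.
sin(ω/2) = (a − b)/(a + b) = 0.3607/2.361 = 0.1528, so ω = 2 arcsin(0.1528) ≈ 17.6°.

17.6°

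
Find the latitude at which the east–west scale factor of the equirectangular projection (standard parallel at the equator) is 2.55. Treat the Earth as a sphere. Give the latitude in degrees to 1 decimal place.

66.9°

Plate carrée: h = 1, k = sec φ along parallels.
sec φ = 2.55  ⇒  cos φ = 0.3922  ⇒  φ ≈ 66.9°.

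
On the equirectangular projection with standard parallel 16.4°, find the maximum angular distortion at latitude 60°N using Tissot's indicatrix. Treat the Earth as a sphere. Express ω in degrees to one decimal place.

36.7°

In the equirectangular projection with standard parallel φ₀ = 16.4° (x = Rλ cos φ₀, y = Rφ), meridians are true-scale (h = 1) and the parallel scale is k = cos φ₀ / cos φ.
At 60°: h = 1.000, k = 1.919; principal scales a = 1.919, b = 1.000.
sin(ω/2) = (a − b)/(a + b) = 0.9186/2.919 = 0.3147, so ω = 2 arcsin(0.3147) ≈ 36.7°.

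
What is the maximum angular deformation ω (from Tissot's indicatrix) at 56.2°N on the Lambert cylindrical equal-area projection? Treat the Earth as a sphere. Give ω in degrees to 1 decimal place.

63.7°

The Lambert cylindrical equal-area projection is the cylindrical equal-area projection with its standard parallel at the equator (φ₀ = 0). For cylindrical equal-area with standard parallel φ₀, h = cos φ / cos φ₀ and k = cos φ₀ / cos φ, so h·k = 1.
At 56.2°: h = 0.5563, k = 1.798; principal scales a = 1.798, b = 0.5563.
sin(ω/2) = (a − b)/(a + b) = 1.241/2.354 = 0.5273, so ω = 2 arcsin(0.5273) ≈ 63.7°.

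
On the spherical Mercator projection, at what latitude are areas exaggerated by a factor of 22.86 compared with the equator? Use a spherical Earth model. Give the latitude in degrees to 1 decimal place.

Mercator areal scale is sec²φ.
sec²φ = 22.86  ⇒  cos²φ = 0.04374  ⇒  cos φ = 0.2092.
φ = arccos(0.2092) ≈ 77.9°.

77.9°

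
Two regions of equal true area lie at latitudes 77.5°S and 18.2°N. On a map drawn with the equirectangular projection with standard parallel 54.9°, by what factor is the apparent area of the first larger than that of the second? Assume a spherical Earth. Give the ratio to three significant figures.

In the equirectangular projection with standard parallel φ₀ = 54.9° (x = Rλ cos φ₀, y = Rφ), meridians are true-scale (h = 1) and the parallel scale is k = cos φ₀ / cos φ.
Areal scale at 77.5°: h·k = 1.000 × 2.657 = 2.657.
Areal scale at 18.2°: h·k = 1.000 × 0.6053 = 0.6053.
Ratio = 2.657/0.6053 ≈ 4.39.

4.39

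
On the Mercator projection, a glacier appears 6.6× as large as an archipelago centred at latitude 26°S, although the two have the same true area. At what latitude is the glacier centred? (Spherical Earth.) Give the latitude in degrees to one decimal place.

69.5°

On Mercator, (apparent₁)/(apparent₂) = sec²φ₁ / sec²φ₂ when true areas are equal.
cos²φ₂ / cos²φ₁ = 6.6  ⇒  cos φ₁ = cos 26° / √6.6 = 0.8988/2.569 = 0.3499.
φ₁ = arccos(0.3499) ≈ 69.5°.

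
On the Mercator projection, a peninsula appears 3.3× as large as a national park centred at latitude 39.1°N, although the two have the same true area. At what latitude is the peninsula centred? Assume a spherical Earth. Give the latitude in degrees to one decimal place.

64.7°

For equal true areas on Mercator, apparent areas scale as sec²φ, so the ratio is cos²φ₂ / cos²φ₁.
cos²φ₂ / cos²φ₁ = 3.3  ⇒  cos φ₁ = cos 39.1° / √3.3 = 0.7760/1.817 = 0.4272.
φ₁ = arccos(0.4272) ≈ 64.7°.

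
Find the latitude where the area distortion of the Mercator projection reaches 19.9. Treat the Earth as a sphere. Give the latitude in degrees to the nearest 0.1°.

77.0°

Mercator areal scale is sec²φ.
sec²φ = 19.9  ⇒  cos²φ = 0.05025  ⇒  cos φ = 0.2242.
φ = arccos(0.2242) ≈ 77.0°.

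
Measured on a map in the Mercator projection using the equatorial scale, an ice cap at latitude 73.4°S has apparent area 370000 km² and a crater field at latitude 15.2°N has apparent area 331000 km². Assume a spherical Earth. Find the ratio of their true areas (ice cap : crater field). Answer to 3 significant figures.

On Mercator the areal scale is sec²φ, so true area = apparent × cos²φ.
True area of ice cap: 370000 × cos²(73.4°) = 370000 × 0.08162 = 30200 km².
True area of crater field: 331000 × cos²(15.2°) = 331000 × 0.9313 = 308200 km².
Ratio = 30200 / 308200 ≈ 0.0980.

0.0980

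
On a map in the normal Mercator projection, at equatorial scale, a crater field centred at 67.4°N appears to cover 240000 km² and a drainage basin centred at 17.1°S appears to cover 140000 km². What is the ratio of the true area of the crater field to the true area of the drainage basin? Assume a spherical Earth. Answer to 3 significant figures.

0.277

Since Mercator area scale is 1/cos²φ, the true area equals the apparent area multiplied by cos²φ.
True area of crater field: 240000 × cos²(67.4°) = 240000 × 0.1477 = 35440 km².
True area of drainage basin: 140000 × cos²(17.1°) = 140000 × 0.9135 = 127900 km².
Ratio = 35440 / 127900 ≈ 0.277.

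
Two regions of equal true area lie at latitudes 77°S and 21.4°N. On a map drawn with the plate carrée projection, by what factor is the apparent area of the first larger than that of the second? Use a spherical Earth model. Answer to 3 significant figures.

For the equirectangular projection with φ₀ = 0 (plate carrée), h = 1 along meridians and k = sec φ along parallels.
Areal scale at 77°: h·k = 1.000 × 4.445 = 4.445.
Areal scale at 21.4°: h·k = 1.000 × 1.074 = 1.074.
Ratio = 4.445/1.074 ≈ 4.14.

4.14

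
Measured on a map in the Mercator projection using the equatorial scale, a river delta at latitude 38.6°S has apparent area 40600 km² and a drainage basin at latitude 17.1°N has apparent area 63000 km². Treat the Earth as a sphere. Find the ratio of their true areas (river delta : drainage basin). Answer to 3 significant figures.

0.431

Since Mercator area scale is 1/cos²φ, the true area equals the apparent area multiplied by cos²φ.
True area of river delta: 40600 × cos²(38.6°) = 40600 × 0.6108 = 24800 km².
True area of drainage basin: 63000 × cos²(17.1°) = 63000 × 0.9135 = 57550 km².
Ratio = 24800 / 57550 ≈ 0.431.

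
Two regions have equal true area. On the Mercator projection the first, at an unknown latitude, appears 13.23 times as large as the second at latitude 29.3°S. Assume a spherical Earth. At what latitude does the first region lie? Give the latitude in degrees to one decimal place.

On Mercator, (apparent₁)/(apparent₂) = sec²φ₁ / sec²φ₂ when true areas are equal.
cos²φ₂ / cos²φ₁ = 13.23  ⇒  cos φ₁ = cos 29.3° / √13.23 = 0.8721/3.637 = 0.2398.
φ₁ = arccos(0.2398) ≈ 76.1°.

76.1°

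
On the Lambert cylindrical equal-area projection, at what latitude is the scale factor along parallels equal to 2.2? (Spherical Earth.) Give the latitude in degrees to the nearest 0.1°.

The Lambert cylindrical equal-area projection is the cylindrical equal-area projection with its standard parallel at the equator (φ₀ = 0). Cylindrical equal-area (φ₀ = 0°): h = cos φ / cos 0° along meridians, k = cos 0° / cos φ along parallels; h·k = 1.
k = cos φ₀ / cos φ = 2.2  ⇒  cos φ = cos 0° / 2.2 = 0.4545.
φ = arccos(0.4545) ≈ 63.0°.

63.0°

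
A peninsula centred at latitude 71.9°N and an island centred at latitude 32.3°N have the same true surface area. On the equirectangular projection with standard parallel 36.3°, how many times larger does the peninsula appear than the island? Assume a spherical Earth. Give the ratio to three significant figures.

2.72

The equidistant cylindrical projection with φ₀ = 36.3° has h = 1 (meridians true) and k = cos φ₀ / cos φ along parallels.
Areal scale at 71.9°: h·k = 1.000 × 2.594 = 2.594.
Areal scale at 32.3°: h·k = 1.000 × 0.9535 = 0.9535.
Ratio = 2.594/0.9535 ≈ 2.72.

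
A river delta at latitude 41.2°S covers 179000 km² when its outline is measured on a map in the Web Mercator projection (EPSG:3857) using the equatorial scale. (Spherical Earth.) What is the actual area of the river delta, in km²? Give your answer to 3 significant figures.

101000 km²

The Mercator projection is conformal; its linear scale factor is the same in every direction and equals sec φ = 1/cos φ.
Areal scale = k² = sec²φ = 1/cos²(41.2°) = 1/0.7524² = 1.766.
True area = apparent / (areal scale) = 179000 / 1.766 ≈ 101000 km².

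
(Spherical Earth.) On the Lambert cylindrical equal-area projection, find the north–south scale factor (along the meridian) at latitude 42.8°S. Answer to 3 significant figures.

The Lambert cylindrical equal-area projection is the cylindrical equal-area projection with its standard parallel at the equator (φ₀ = 0). Cylindrical equal-area (φ₀ = 0°): h = cos φ / cos 0° along meridians, k = cos 0° / cos φ along parallels; h·k = 1.
h = cos 42.8° / cos 0° = 0.7337/1.000 = 0.7337.

0.734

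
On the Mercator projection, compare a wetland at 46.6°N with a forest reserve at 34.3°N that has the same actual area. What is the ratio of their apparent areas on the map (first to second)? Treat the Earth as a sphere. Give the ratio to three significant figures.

1.45

Mercator areal scale is sec²φ.
At 46.6°: sec²(46.6°) = 1/0.6871² = 2.118.
At 34.3°: sec²(34.3°) = 1/0.8261² = 1.465.
Ratio = 2.118/1.465 = cos²(34.3°)/cos²(46.6°) ≈ 1.45.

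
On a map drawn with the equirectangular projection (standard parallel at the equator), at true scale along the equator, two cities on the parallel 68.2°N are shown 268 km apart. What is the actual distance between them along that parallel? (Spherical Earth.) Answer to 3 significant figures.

For the equirectangular projection with φ₀ = 0 (plate carrée), h = 1 along meridians and k = sec φ along parallels.
Along the parallel at 68.2°, map distances are exaggerated by k = sec 68.2° = 2.693.
True distance = 268 / 2.693 = 268 × cos 68.2° ≈ 99.5 km.

99.5 km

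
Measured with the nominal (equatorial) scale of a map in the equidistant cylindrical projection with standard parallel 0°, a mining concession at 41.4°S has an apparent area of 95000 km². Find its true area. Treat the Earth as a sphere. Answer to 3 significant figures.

Plate carrée maps x = Rλ, y = Rφ. The meridian scale is h = 1 and the parallel scale is k = 1/cos φ = sec φ.
Areal scale = h·k = 1 × sec φ; at 41.4°, h = 1.000, k = 1.333, so h·k = 1.333.
True area = apparent / (areal scale) = 95000 / 1.333 ≈ 71300 km².

71300 km²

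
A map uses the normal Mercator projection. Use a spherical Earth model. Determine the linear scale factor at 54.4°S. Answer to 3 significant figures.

The Mercator projection is conformal; its linear scale factor is the same in every direction and equals sec φ = 1/cos φ.
k = 1/cos 54.4° = 1/0.5821 = 1.718.

1.72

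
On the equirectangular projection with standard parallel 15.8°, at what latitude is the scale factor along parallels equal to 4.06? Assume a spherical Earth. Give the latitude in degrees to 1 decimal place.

In the equirectangular projection with standard parallel φ₀ = 15.8° (x = Rλ cos φ₀, y = Rφ), meridians are true-scale (h = 1) and the parallel scale is k = cos φ₀ / cos φ.
k = cos φ₀ / cos φ = 4.06  ⇒  cos φ = cos 15.8° / 4.06 = 0.2370.
φ = arccos(0.2370) ≈ 76.3°.

76.3°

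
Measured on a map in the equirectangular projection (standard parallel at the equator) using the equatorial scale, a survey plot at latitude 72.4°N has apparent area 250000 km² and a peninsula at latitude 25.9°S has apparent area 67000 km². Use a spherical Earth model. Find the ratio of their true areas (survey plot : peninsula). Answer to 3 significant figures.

On the plate carrée, areal scale = h·k = 1 × sec φ, so true area = apparent × cos φ.
True area of survey plot: 250000 × cos(72.4°) = 250000 × 0.3024 = 75590 km².
True area of peninsula: 67000 × cos(25.9°) = 67000 × 0.8996 = 60270 km².
Ratio = 75590 / 60270 ≈ 1.25.

1.25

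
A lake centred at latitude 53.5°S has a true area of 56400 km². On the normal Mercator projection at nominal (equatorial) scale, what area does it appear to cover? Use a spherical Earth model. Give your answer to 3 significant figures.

The Mercator projection is conformal; its linear scale factor is the same in every direction and equals sec φ = 1/cos φ.
Areal scale = k² = sec²φ = 1/cos²(53.5°) = 1/0.5948² = 2.826.
Apparent area = 56400 × 2.826 ≈ 159000 km².

159000 km²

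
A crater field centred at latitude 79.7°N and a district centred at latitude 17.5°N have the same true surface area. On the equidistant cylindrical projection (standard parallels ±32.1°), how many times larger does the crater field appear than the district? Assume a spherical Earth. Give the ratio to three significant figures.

The equidistant cylindrical projection with φ₀ = 32.1° has h = 1 (meridians true) and k = cos φ₀ / cos φ along parallels.
Areal scale at 79.7°: h·k = 1.000 × 4.738 = 4.738.
Areal scale at 17.5°: h·k = 1.000 × 0.8882 = 0.8882.
Ratio = 4.738/0.8882 ≈ 5.33.

5.33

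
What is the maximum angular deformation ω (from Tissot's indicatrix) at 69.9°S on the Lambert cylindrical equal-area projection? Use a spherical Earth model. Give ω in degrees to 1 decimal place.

104.1°

The Lambert cylindrical equal-area projection is the cylindrical equal-area projection with its standard parallel at the equator (φ₀ = 0). A cylindrical equal-area projection with standard parallel φ₀ has meridian scale h = cos φ / cos φ₀ and parallel scale k = cos φ₀ / cos φ (so areas are preserved, h·k = 1).
At 69.9°: h = 0.3437, k = 2.910; principal scales a = 2.910, b = 0.3437.
sin(ω/2) = (a − b)/(a + b) = 2.566/3.254 = 0.7887, so ω = 2 arcsin(0.7887) ≈ 104.1°.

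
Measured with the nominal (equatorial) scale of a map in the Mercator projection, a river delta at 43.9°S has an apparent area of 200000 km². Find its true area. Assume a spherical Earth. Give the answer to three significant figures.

104000 km²

Mercator is conformal, so the point scale is isotropic: h = k = sec φ = 1/cos φ.
Areal scale = k² = sec²φ = 1/cos²(43.9°) = 1/0.7206² = 1.926.
True area = apparent / (areal scale) = 200000 / 1.926 ≈ 104000 km².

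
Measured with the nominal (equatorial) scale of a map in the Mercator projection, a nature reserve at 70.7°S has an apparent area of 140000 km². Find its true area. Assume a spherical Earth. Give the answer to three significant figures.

The Mercator projection is conformal; its linear scale factor is the same in every direction and equals sec φ = 1/cos φ.
Areal scale = k² = sec²φ = 1/cos²(70.7°) = 1/0.3305² = 9.154.
True area = apparent / (areal scale) = 140000 / 9.154 ≈ 15300 km².

15300 km²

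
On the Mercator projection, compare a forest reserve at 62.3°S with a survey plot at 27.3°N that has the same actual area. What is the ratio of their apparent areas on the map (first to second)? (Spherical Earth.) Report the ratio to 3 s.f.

Mercator is conformal with k = sec φ, so areal scale = k² = sec²φ.
At 62.3°: sec²(62.3°) = 1/0.4648² = 4.628.
At 27.3°: sec²(27.3°) = 1/0.8886² = 1.266.
Ratio = 4.628/1.266 = cos²(27.3°)/cos²(62.3°) ≈ 3.65.

3.65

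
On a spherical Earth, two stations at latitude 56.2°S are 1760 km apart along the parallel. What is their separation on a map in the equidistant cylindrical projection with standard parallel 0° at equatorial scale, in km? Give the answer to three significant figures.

3160 km

In the plate carrée (x = Rλ, y = Rφ), meridians are true-scale (h = 1) and parallels are stretched by k = sec φ.
Along the parallel, k = sec 56.2° = 1/0.5563 = 1.798.
Map distance = 1760 × 1.798 ≈ 3160 km.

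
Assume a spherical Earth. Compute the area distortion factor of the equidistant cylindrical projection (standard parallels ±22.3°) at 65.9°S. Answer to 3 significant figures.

2.27

With standard parallel φ₀ = 22.3°, the equirectangular projection gives x = Rλ cos φ₀, y = Rφ, so h = 1 and k = cos 22.3° / cos φ.
Areal scale = h·k = 1 × cos φ₀ / cos φ; at 65.9°, h = 1.000, k = 2.266, so h·k = 2.266.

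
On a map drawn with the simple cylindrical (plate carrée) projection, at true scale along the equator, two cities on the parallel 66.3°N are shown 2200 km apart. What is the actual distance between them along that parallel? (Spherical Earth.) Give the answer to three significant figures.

884 km

For the equirectangular projection with φ₀ = 0 (plate carrée), h = 1 along meridians and k = sec φ along parallels.
Along the parallel at 66.3°, map distances are exaggerated by k = sec 66.3° = 2.488.
True distance = 2200 / 2.488 = 2200 × cos 66.3° ≈ 884 km.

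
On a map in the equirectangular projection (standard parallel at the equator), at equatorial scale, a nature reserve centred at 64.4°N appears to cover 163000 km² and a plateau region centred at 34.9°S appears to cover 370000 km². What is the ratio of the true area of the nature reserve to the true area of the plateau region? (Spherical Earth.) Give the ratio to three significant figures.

0.232

On the plate carrée, areal scale = h·k = 1 × sec φ, so true area = apparent × cos φ.
True area of nature reserve: 163000 × cos(64.4°) = 163000 × 0.4321 = 70430 km².
True area of plateau region: 370000 × cos(34.9°) = 370000 × 0.8202 = 303500 km².
Ratio = 70430 / 303500 ≈ 0.232.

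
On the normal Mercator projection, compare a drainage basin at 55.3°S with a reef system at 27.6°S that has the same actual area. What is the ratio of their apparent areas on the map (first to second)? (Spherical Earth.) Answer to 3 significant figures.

2.42

Mercator areal scale is sec²φ.
At 55.3°: sec²(55.3°) = 1/0.5693² = 3.086.
At 27.6°: sec²(27.6°) = 1/0.8862² = 1.273.
Ratio = 3.086/1.273 = cos²(27.6°)/cos²(55.3°) ≈ 2.42.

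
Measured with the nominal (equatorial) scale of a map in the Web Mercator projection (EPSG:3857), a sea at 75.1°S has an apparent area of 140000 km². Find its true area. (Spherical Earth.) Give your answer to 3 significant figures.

9260 km²

For Mercator, h = k = sec φ (a conformal cylindrical projection has a single point scale, 1/cos φ).
Areal scale = k² = sec²φ = 1/cos²(75.1°) = 1/0.2571² = 15.12.
True area = apparent / (areal scale) = 140000 / 15.12 ≈ 9260 km².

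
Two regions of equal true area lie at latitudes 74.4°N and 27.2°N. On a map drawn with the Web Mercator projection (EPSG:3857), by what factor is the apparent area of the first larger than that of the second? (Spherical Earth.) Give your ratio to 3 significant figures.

10.9

Mercator areal scale is sec²φ.
At 74.4°: sec²(74.4°) = 1/0.2689² = 13.83.
At 27.2°: sec²(27.2°) = 1/0.8894² = 1.264.
Ratio = 13.83/1.264 = cos²(27.2°)/cos²(74.4°) ≈ 10.9.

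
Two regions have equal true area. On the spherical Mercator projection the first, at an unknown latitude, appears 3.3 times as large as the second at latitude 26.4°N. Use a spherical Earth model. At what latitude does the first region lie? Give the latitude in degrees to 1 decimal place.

For equal true areas on Mercator, apparent areas scale as sec²φ, so the ratio is cos²φ₂ / cos²φ₁.
cos²φ₂ / cos²φ₁ = 3.3  ⇒  cos φ₁ = cos 26.4° / √3.3 = 0.8957/1.817 = 0.4931.
φ₁ = arccos(0.4931) ≈ 60.5°.

60.5°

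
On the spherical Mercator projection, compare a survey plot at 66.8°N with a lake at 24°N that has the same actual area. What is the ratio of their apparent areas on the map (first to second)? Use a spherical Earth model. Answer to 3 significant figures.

5.38

Mercator areal scale is sec²φ.
At 66.8°: sec²(66.8°) = 1/0.3939² = 6.444.
At 24°: sec²(24°) = 1/0.9135² = 1.198.
Ratio = 6.444/1.198 = cos²(24°)/cos²(66.8°) ≈ 5.38.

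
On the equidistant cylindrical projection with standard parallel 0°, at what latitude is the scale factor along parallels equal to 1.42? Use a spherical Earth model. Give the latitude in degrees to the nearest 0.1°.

Plate carrée: h = 1, k = sec φ along parallels.
sec φ = 1.42  ⇒  cos φ = 0.7042  ⇒  φ ≈ 45.2°.

45.2°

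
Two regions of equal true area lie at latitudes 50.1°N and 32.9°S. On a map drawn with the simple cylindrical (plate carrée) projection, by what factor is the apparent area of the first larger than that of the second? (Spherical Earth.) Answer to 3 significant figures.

1.31

Plate carrée maps x = Rλ, y = Rφ. The meridian scale is h = 1 and the parallel scale is k = 1/cos φ = sec φ.
Areal scale at 50.1°: h·k = 1.000 × 1.559 = 1.559.
Areal scale at 32.9°: h·k = 1.000 × 1.191 = 1.191.
Ratio = 1.559/1.191 ≈ 1.31.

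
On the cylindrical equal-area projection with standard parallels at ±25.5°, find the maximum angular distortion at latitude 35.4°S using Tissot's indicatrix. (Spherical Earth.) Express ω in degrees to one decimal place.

For cylindrical equal-area with standard parallel φ₀, h = cos φ / cos φ₀ and k = cos φ₀ / cos φ, so h·k = 1.
At 35.4°: h = 0.9031, k = 1.107; principal scales a = 1.107, b = 0.9031.
sin(ω/2) = (a − b)/(a + b) = 0.2042/2.010 = 0.1016, so ω = 2 arcsin(0.1016) ≈ 11.7°.

11.7°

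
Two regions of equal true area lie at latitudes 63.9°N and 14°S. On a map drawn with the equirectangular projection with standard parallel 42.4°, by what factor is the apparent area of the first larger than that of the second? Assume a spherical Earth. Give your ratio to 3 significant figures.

2.21

The equidistant cylindrical projection with φ₀ = 42.4° has h = 1 (meridians true) and k = cos φ₀ / cos φ along parallels.
Areal scale at 63.9°: h·k = 1.000 × 1.679 = 1.679.
Areal scale at 14°: h·k = 1.000 × 0.7611 = 0.7611.
Ratio = 1.679/0.7611 ≈ 2.21.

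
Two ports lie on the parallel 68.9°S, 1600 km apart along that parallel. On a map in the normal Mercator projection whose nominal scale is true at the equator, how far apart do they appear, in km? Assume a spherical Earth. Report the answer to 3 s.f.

4440 km

Mercator is conformal, so the point scale is isotropic: h = k = sec φ = 1/cos φ.
Along the parallel, k = sec 68.9° = 1/0.3600 = 2.778.
Map distance = 1600 × 2.778 ≈ 4440 km.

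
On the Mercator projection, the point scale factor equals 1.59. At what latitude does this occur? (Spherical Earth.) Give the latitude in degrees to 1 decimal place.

51.0°

Mercator scale is k = sec φ = 1/cos φ.
1/cos φ = 1.59  ⇒  cos φ = 0.6289  ⇒  φ = arccos(0.6289) ≈ 51.0°.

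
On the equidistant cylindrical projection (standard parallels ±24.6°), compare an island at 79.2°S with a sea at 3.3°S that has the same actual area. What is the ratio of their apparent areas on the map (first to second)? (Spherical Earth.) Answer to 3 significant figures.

5.33

In the equirectangular projection with standard parallel φ₀ = 24.6° (x = Rλ cos φ₀, y = Rφ), meridians are true-scale (h = 1) and the parallel scale is k = cos φ₀ / cos φ.
Areal scale at 79.2°: h·k = 1.000 × 4.852 = 4.852.
Areal scale at 3.3°: h·k = 1.000 × 0.9107 = 0.9107.
Ratio = 4.852/0.9107 ≈ 5.33.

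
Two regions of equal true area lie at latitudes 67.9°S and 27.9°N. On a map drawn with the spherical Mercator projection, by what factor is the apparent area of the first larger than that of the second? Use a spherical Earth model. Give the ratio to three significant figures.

5.52

Mercator is conformal with k = sec φ, so areal scale = k² = sec²φ.
At 67.9°: sec²(67.9°) = 1/0.3762² = 7.065.
At 27.9°: sec²(27.9°) = 1/0.8838² = 1.280.
Ratio = 7.065/1.280 = cos²(27.9°)/cos²(67.9°) ≈ 5.52.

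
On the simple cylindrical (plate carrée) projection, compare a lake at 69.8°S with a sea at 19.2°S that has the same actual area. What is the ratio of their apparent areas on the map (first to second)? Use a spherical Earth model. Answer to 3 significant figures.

2.73

Plate carrée maps x = Rλ, y = Rφ. The meridian scale is h = 1 and the parallel scale is k = 1/cos φ = sec φ.
Areal scale at 69.8°: h·k = 1.000 × 2.896 = 2.896.
Areal scale at 19.2°: h·k = 1.000 × 1.059 = 1.059.
Ratio = 2.896/1.059 ≈ 2.73.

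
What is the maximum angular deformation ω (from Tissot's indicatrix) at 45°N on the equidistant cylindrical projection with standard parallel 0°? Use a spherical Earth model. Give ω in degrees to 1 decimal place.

In the plate carrée (x = Rλ, y = Rφ), meridians are true-scale (h = 1) and parallels are stretched by k = sec φ.
At 45°: h = 1.000, k = 1.414; principal scales a = 1.414, b = 1.000.
sin(ω/2) = (a − b)/(a + b) = 0.4142/2.414 = 0.1716, so ω = 2 arcsin(0.1716) ≈ 19.8°.

19.8°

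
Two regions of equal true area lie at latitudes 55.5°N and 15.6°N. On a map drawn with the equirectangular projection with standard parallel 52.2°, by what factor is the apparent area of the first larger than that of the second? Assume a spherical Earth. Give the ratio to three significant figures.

1.70

The equidistant cylindrical projection with φ₀ = 52.2° has h = 1 (meridians true) and k = cos φ₀ / cos φ along parallels.
Areal scale at 55.5°: h·k = 1.000 × 1.082 = 1.082.
Areal scale at 15.6°: h·k = 1.000 × 0.6363 = 0.6363.
Ratio = 1.082/0.6363 ≈ 1.70.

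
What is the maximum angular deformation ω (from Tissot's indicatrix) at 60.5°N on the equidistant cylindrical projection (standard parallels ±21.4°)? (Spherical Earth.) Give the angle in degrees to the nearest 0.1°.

35.9°

With standard parallel φ₀ = 21.4°, the equirectangular projection gives x = Rλ cos φ₀, y = Rφ, so h = 1 and k = cos 21.4° / cos φ.
At 60.5°: h = 1.000, k = 1.891; principal scales a = 1.891, b = 1.000.
sin(ω/2) = (a − b)/(a + b) = 0.8908/2.891 = 0.3081, so ω = 2 arcsin(0.3081) ≈ 35.9°.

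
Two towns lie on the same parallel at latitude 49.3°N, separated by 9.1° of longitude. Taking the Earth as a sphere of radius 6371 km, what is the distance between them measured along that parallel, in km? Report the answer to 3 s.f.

Arc length along a parallel = R cos φ · Δλ (with Δλ in radians).
= 6371 × cos 49.3° × (9.1° × π/180) = 6371 × 0.6521 × 0.1588 ≈ 660 km.

660 km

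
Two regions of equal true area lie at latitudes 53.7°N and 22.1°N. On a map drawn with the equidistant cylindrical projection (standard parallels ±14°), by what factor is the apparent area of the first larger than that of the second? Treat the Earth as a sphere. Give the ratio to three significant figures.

The equidistant cylindrical projection with φ₀ = 14° has h = 1 (meridians true) and k = cos φ₀ / cos φ along parallels.
Areal scale at 53.7°: h·k = 1.000 × 1.639 = 1.639.
Areal scale at 22.1°: h·k = 1.000 × 1.047 = 1.047.
Ratio = 1.639/1.047 ≈ 1.57.

1.57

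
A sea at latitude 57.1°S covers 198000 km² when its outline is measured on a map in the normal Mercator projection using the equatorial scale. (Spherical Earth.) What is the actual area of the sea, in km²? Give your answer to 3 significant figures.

58400 km²

Mercator is conformal, so the point scale is isotropic: h = k = sec φ = 1/cos φ.
Areal scale = k² = sec²φ = 1/cos²(57.1°) = 1/0.5432² = 3.389.
True area = apparent / (areal scale) = 198000 / 3.389 ≈ 58400 km².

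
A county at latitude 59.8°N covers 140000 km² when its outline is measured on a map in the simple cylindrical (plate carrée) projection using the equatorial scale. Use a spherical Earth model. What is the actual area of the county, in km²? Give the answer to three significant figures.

70400 km²

Plate carrée maps x = Rλ, y = Rφ. The meridian scale is h = 1 and the parallel scale is k = 1/cos φ = sec φ.
Areal scale = h·k = 1 × sec φ; at 59.8°, h = 1.000, k = 1.988, so h·k = 1.988.
True area = apparent / (areal scale) = 140000 / 1.988 ≈ 70400 km².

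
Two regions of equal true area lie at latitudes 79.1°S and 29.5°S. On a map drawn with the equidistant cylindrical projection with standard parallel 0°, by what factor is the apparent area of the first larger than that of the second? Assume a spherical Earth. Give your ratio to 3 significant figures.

Plate carrée maps x = Rλ, y = Rφ. The meridian scale is h = 1 and the parallel scale is k = 1/cos φ = sec φ.
Areal scale at 79.1°: h·k = 1.000 × 5.288 = 5.288.
Areal scale at 29.5°: h·k = 1.000 × 1.149 = 1.149.
Ratio = 5.288/1.149 ≈ 4.60.

4.60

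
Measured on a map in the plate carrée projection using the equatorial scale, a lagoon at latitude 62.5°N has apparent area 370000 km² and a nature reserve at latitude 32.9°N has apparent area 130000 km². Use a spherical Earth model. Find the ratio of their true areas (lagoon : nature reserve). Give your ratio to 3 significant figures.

1.57

Plate carrée has h = 1 and k = sec φ, giving areal scale sec φ; true area = (apparent area) · cos φ.
True area of lagoon: 370000 × cos(62.5°) = 370000 × 0.4617 = 170800 km².
True area of nature reserve: 130000 × cos(32.9°) = 130000 × 0.8396 = 109200 km².
Ratio = 170800 / 109200 ≈ 1.57.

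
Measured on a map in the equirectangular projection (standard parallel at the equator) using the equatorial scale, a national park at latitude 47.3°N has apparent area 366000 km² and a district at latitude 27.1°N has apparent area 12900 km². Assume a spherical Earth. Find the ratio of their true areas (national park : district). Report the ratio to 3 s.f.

21.6

Plate carrée has h = 1 and k = sec φ, giving areal scale sec φ; true area = (apparent area) · cos φ.
True area of national park: 366000 × cos(47.3°) = 366000 × 0.6782 = 248200 km².
True area of district: 12900 × cos(27.1°) = 12900 × 0.8902 = 11480 km².
Ratio = 248200 / 11480 ≈ 21.6.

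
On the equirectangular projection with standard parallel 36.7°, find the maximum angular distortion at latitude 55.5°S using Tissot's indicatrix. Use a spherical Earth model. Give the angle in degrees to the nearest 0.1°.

19.8°

With standard parallel φ₀ = 36.7°, the equirectangular projection gives x = Rλ cos φ₀, y = Rφ, so h = 1 and k = cos 36.7° / cos φ.
At 55.5°: h = 1.000, k = 1.416; principal scales a = 1.416, b = 1.000.
sin(ω/2) = (a − b)/(a + b) = 0.4155/2.416 = 0.1720, so ω = 2 arcsin(0.1720) ≈ 19.8°.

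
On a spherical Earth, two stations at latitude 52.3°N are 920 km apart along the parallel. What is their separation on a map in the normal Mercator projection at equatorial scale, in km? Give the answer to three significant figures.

The Mercator projection is conformal; its linear scale factor is the same in every direction and equals sec φ = 1/cos φ.
Along the parallel, k = sec 52.3° = 1/0.6115 = 1.635.
Map distance = 920 × 1.635 ≈ 1500 km.

1500 km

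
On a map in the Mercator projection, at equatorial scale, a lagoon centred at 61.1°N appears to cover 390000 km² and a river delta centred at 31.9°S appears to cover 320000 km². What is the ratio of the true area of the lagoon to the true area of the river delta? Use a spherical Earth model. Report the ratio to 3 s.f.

0.395

Mercator's areal exaggeration is sec²φ; hence true area = (apparent area) · cos²φ.
True area of lagoon: 390000 × cos²(61.1°) = 390000 × 0.2336 = 91090 km².
True area of river delta: 320000 × cos²(31.9°) = 320000 × 0.7208 = 230600 km².
Ratio = 91090 / 230600 ≈ 0.395.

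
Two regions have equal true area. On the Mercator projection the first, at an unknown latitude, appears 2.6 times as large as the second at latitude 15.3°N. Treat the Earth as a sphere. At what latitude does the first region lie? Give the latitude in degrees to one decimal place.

53.3°

Mercator areal scale is sec²φ, so apparent-area ratio = sec²φ₁ / sec²φ₂ = cos²φ₂ / cos²φ₁.
cos²φ₂ / cos²φ₁ = 2.6  ⇒  cos φ₁ = cos 15.3° / √2.6 = 0.9646/1.612 = 0.5982.
φ₁ = arccos(0.5982) ≈ 53.3°.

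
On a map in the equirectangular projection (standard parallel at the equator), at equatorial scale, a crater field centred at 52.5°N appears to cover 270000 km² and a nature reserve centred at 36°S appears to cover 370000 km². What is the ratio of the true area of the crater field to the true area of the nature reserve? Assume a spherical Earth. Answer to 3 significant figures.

0.549

On the plate carrée, areal scale = h·k = 1 × sec φ, so true area = apparent × cos φ.
True area of crater field: 270000 × cos(52.5°) = 270000 × 0.6088 = 164400 km².
True area of nature reserve: 370000 × cos(36°) = 370000 × 0.8090 = 299300 km².
Ratio = 164400 / 299300 ≈ 0.549.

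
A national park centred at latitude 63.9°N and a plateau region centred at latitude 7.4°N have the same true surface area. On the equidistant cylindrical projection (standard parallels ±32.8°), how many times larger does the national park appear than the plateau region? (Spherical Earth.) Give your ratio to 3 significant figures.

2.25

The equidistant cylindrical projection with φ₀ = 32.8° has h = 1 (meridians true) and k = cos φ₀ / cos φ along parallels.
Areal scale at 63.9°: h·k = 1.000 × 1.911 = 1.911.
Areal scale at 7.4°: h·k = 1.000 × 0.8476 = 0.8476.
Ratio = 1.911/0.8476 ≈ 2.25.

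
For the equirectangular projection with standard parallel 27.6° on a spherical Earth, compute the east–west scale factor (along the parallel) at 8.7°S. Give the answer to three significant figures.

The equidistant cylindrical projection with φ₀ = 27.6° has h = 1 (meridians true) and k = cos φ₀ / cos φ along parallels.
k = cos 27.6° / cos 8.7° = 0.8862/0.9885 = 0.8965.

0.897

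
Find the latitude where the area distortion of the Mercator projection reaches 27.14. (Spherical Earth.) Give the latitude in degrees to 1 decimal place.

78.9°

Mercator areal scale is sec²φ.
sec²φ = 27.14  ⇒  cos²φ = 0.03685  ⇒  cos φ = 0.1920.
φ = arccos(0.1920) ≈ 78.9°.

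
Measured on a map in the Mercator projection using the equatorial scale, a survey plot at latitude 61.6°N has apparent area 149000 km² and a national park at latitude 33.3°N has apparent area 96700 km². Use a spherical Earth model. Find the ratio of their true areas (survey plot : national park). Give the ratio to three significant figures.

On Mercator the areal scale is sec²φ, so true area = apparent × cos²φ.
True area of survey plot: 149000 × cos²(61.6°) = 149000 × 0.2262 = 33710 km².
True area of national park: 96700 × cos²(33.3°) = 96700 × 0.6986 = 67550 km².
Ratio = 33710 / 67550 ≈ 0.499.

0.499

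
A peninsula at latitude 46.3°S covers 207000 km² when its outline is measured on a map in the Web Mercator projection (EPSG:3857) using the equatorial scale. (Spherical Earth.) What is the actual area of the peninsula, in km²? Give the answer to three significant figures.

98800 km²

For Mercator, h = k = sec φ (a conformal cylindrical projection has a single point scale, 1/cos φ).
Areal scale = k² = sec²φ = 1/cos²(46.3°) = 1/0.6909² = 2.095.
True area = apparent / (areal scale) = 207000 / 2.095 ≈ 98800 km².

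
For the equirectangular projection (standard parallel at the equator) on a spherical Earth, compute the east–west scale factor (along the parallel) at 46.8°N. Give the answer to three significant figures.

1.46

In the plate carrée (x = Rλ, y = Rφ), meridians are true-scale (h = 1) and parallels are stretched by k = sec φ.
k = 1/cos 46.8° = 1/0.6845 = 1.461.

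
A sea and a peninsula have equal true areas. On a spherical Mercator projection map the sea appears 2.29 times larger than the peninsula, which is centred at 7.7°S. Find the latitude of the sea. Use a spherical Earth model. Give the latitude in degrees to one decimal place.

For equal true areas on Mercator, apparent areas scale as sec²φ, so the ratio is cos²φ₂ / cos²φ₁.
cos²φ₂ / cos²φ₁ = 2.29  ⇒  cos φ₁ = cos 7.7° / √2.29 = 0.9910/1.513 = 0.6549.
φ₁ = arccos(0.6549) ≈ 49.1°.

49.1°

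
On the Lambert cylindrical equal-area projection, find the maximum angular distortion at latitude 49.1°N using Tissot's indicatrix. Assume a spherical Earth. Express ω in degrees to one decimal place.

The Lambert cylindrical equal-area projection is the cylindrical equal-area projection with its standard parallel at the equator (φ₀ = 0). Cylindrical equal-area (φ₀ = 0°): h = cos φ / cos 0° along meridians, k = cos 0° / cos φ along parallels; h·k = 1.
At 49.1°: h = 0.6547, k = 1.527; principal scales a = 1.527, b = 0.6547.
sin(ω/2) = (a − b)/(a + b) = 0.8726/2.182 = 0.3999, so ω = 2 arcsin(0.3999) ≈ 47.1°.

47.1°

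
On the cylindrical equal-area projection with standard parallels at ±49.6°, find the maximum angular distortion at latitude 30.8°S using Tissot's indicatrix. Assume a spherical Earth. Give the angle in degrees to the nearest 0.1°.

31.9°

For cylindrical equal-area with standard parallel φ₀, h = cos φ / cos φ₀ and k = cos φ₀ / cos φ, so h·k = 1.
At 30.8°: h = 1.325, k = 0.7545; principal scales a = 1.325, b = 0.7545.
sin(ω/2) = (a − b)/(a + b) = 0.5708/2.080 = 0.2744, so ω = 2 arcsin(0.2744) ≈ 31.9°.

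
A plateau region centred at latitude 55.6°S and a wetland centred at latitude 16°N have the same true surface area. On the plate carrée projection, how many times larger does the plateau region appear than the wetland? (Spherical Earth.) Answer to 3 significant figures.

Plate carrée maps x = Rλ, y = Rφ. The meridian scale is h = 1 and the parallel scale is k = 1/cos φ = sec φ.
Areal scale at 55.6°: h·k = 1.000 × 1.770 = 1.770.
Areal scale at 16°: h·k = 1.000 × 1.040 = 1.040.
Ratio = 1.770/1.040 ≈ 1.70.

1.70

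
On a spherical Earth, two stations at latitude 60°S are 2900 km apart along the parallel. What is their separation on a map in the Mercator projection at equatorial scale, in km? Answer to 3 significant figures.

5800 km

For Mercator, h = k = sec φ (a conformal cylindrical projection has a single point scale, 1/cos φ).
Along the parallel, k = sec 60° = 1/0.5000 = 2.000.
Map distance = 2900 × 2.000 ≈ 5800 km.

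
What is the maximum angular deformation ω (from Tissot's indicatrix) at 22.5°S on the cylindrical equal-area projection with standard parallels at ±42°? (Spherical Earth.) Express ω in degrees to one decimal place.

24.8°

Cylindrical equal-area (φ₀ = 42°): h = cos φ / cos 42° along meridians, k = cos 42° / cos φ along parallels; h·k = 1.
At 22.5°: h = 1.243, k = 0.8044; principal scales a = 1.243, b = 0.8044.
sin(ω/2) = (a − b)/(a + b) = 0.4388/2.048 = 0.2143, so ω = 2 arcsin(0.2143) ≈ 24.8°.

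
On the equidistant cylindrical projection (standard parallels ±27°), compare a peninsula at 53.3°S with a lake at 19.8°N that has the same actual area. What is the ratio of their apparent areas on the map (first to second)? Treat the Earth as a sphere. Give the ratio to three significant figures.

1.57

In the equirectangular projection with standard parallel φ₀ = 27° (x = Rλ cos φ₀, y = Rφ), meridians are true-scale (h = 1) and the parallel scale is k = cos φ₀ / cos φ.
Areal scale at 53.3°: h·k = 1.000 × 1.491 = 1.491.
Areal scale at 19.8°: h·k = 1.000 × 0.9470 = 0.9470.
Ratio = 1.491/0.9470 ≈ 1.57.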